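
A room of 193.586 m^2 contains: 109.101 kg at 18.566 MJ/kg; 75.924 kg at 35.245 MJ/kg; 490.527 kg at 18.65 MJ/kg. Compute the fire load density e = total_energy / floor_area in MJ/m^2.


Total energy = 109.101*18.566 + 75.924*35.245 + 490.527*18.65
= 2025.569 + 2675.941 + 9148.329
= 13849.84 MJ
e = 13849.84 / 193.586 = 71.544 MJ/m^2

71.544 MJ/m^2


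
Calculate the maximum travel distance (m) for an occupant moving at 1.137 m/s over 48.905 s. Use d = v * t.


d = 1.137 * 48.905 = 55.605 m

55.605 m


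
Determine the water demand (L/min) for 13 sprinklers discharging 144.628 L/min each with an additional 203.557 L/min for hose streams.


Sprinkler demand = 13 * 144.628 = 1880.164 L/min
Total = 1880.164 + 203.557 = 2083.721 L/min

2083.721 L/min


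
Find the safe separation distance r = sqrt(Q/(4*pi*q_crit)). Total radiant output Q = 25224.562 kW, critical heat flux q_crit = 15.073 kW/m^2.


4*pi*q_crit = 189.41
Q/(4*pi*q_crit) = 133.17
r = sqrt(133.17) = 11.540 m

11.540 m


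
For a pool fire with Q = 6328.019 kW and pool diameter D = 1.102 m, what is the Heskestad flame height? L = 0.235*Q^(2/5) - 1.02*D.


Q^(2/5) = 33.152
0.235 * Q^(2/5) = 7.7907
1.02 * D = 1.1240
L = 6.6666 m

6.6666 m


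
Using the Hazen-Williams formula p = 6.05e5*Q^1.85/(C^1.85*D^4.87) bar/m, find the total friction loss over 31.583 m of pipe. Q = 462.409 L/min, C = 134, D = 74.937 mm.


Q^1.85 = 85172
C^1.85 = 8612.8
D^4.87 = 1.3483e+09
p/m = 0.0044375 bar/m
p_total = 0.0044375 * 31.583 = 0.14015 bar

0.14015 bar


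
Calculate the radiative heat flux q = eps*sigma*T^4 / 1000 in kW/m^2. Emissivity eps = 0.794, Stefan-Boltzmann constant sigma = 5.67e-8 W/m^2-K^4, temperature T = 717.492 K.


T^4 = 2.6501e+11
q = 0.794 * 5.67e-8 * 2.6501e+11 / 1000 = 11.931 kW/m^2

11.931 kW/m^2


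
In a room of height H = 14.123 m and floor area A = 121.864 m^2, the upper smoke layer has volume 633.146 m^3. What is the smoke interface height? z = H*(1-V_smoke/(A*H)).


V/(A*H) = 0.36788
1 - 0.36788 = 0.63212
z = 14.123 * 0.63212 = 8.9275 m

8.9275 m


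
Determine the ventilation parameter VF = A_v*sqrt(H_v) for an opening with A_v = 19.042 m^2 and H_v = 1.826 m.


sqrt(H_v) = 1.3513
VF = 19.042 * 1.3513 = 25.731 m^(5/2)

25.731 m^(5/2)


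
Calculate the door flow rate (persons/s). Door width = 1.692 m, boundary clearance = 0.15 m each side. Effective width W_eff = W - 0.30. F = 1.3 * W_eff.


W_eff = 1.692 - 0.30 = 1.392 m
F = 1.3 * 1.392 = 1.8096 persons/s

1.8096 persons/s


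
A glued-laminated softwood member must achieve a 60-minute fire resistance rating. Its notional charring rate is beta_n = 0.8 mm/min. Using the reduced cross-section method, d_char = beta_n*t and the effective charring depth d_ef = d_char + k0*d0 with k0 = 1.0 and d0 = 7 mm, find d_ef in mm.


d_char = 0.8 * 60 = 48 mm
d_ef = 48 + 1.0*7 = 55 mm

55 mm


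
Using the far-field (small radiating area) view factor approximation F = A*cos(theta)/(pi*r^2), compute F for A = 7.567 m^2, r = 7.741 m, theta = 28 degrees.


cos(28 deg) = 0.88295
pi*r^2 = 188.25
F = 7.567 * 0.88295 / 188.25 = 0.035491

0.035491


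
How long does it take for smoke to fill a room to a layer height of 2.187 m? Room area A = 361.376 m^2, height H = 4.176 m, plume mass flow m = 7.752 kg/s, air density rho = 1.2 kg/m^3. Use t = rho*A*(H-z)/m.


H - z = 1.989 m
t = 1.2 * 361.376 * 1.989 / 7.752 = 111.27 s

111.27 s


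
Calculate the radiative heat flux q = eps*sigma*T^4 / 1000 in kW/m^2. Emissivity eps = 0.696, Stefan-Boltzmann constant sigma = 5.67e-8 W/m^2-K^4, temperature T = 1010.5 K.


T^4 = 1.0427e+12
q = 0.696 * 5.67e-8 * 1.0427e+12 / 1000 = 41.147 kW/m^2

41.147 kW/m^2


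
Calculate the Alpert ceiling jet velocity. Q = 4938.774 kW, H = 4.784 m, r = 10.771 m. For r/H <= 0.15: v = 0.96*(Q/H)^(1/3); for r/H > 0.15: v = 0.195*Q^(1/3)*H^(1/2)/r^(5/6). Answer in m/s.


r/H = 10.771 / 4.784 = 2.2515
r/H > 0.15, so v = 0.195*Q^(1/3)*H^(1/2)/r^(5/6)
Q^(1/3) = 17.030
H^(1/2) = 2.1872
r^(5/6) = 7.2479
v = 0.195 * 17.030 * 2.1872 / 7.2479 = 1.0021 m/s

1.0021 m/s


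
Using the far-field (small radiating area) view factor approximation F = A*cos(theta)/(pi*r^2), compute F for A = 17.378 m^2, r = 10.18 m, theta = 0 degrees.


cos(0 deg) = 1
pi*r^2 = 325.57
F = 17.378 * 1 / 325.57 = 0.053377

0.053377


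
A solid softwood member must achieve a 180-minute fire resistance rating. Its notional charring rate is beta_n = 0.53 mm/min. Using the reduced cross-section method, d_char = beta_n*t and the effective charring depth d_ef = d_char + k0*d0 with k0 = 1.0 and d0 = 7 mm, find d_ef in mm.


d_char = 0.53 * 180 = 95.4 mm
d_ef = 95.4 + 1.0*7 = 102.4 mm

102.4 mm


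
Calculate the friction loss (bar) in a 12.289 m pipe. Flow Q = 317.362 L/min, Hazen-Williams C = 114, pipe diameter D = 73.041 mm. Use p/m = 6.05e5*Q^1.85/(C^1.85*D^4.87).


Q^1.85 = 42450
C^1.85 = 6386.7
D^4.87 = 1.1901e+09
p/m = 0.0033790 bar/m
p_total = 0.0033790 * 12.289 = 0.041525 bar

0.041525 bar


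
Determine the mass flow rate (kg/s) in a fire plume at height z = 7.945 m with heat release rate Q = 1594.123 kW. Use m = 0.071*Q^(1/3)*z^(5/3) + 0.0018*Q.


Q^(1/3) = 11.682
z^(5/3) = 31.634
First term = 0.071 * 11.682 * 31.634 = 26.237
Second term = 0.0018 * 1594.123 = 2.8694
m = 29.107 kg/s

29.107 kg/s


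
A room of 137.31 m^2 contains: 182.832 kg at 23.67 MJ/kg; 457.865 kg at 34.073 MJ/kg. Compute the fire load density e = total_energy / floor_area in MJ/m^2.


Total energy = 182.832*23.67 + 457.865*34.073
= 4327.633 + 15600.83
= 19928.47 MJ
e = 19928.47 / 137.31 = 145.13 MJ/m^2

145.13 MJ/m^2


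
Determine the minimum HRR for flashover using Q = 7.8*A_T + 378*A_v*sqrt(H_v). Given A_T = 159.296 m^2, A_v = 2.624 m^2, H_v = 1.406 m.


7.8*A_T = 1242.5
sqrt(H_v) = 1.1857
378*A_v*sqrt(H_v) = 1176.1
Q = 1242.5 + 1176.1 = 2418.6 kW

2418.6 kW


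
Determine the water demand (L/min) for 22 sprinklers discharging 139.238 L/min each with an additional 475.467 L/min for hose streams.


Sprinkler demand = 22 * 139.238 = 3063.236 L/min
Total = 3063.236 + 475.467 = 3538.703 L/min

3538.703 L/min


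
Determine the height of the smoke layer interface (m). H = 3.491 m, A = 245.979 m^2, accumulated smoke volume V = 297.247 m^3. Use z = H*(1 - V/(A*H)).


V/(A*H) = 0.34615
1 - 0.34615 = 0.65385
z = 3.491 * 0.65385 = 2.2826 m

2.2826 m


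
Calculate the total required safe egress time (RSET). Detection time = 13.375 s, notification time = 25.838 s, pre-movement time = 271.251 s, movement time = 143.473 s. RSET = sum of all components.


Total = 13.375 + 25.838 + 271.251 + 143.473 = 453.937 s

453.937 s


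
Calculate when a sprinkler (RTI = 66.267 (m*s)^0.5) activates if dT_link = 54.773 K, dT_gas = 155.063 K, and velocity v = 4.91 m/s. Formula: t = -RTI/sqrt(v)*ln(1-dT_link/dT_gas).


dT_link/dT_gas = 0.35323
ln(1 - 0.35323) = -0.43577
t = -66.267 / sqrt(4.91) * -0.43577 = 13.032 s

13.032 s


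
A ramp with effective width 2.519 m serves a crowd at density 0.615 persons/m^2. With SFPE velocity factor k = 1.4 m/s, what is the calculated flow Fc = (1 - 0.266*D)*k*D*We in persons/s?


1 - 0.266*D = 1 - 0.266*0.615 = 0.83641
Fs = 0.83641 * 1.4 * 0.615 = 0.72015 persons/(s*m)
Fc = 0.72015 * 2.519 = 1.8141 persons/s

1.8141 persons/s


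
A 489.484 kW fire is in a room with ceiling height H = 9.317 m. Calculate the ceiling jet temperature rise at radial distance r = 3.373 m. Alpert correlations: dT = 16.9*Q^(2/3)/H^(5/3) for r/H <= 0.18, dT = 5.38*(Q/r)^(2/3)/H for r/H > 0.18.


r/H = 3.373 / 9.317 = 0.36203
r/H > 0.18, so dT = 5.38*(Q/r)^(2/3)/H
Q/r = 145.12
(Q/r)^(2/3) = 27.615
dT = 5.38 * 27.615 / 9.317 = 15.946 K

15.946 K


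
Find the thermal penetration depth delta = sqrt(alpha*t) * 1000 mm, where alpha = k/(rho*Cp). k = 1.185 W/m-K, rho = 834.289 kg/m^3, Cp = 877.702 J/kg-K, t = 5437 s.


alpha = 1.185 / (834.289 * 877.702) = 1.6183e-06 m^2/s
alpha * t = 0.0087986
delta = sqrt(0.0087986) * 1000 = 93.801 mm

93.801 mm


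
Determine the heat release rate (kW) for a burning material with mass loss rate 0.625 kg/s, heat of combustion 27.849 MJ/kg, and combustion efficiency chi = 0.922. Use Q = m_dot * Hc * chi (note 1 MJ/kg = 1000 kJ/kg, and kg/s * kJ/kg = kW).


Hc = 27.849 MJ/kg = 27.849 * 1000 kJ/kg = 27849 kJ/kg
Q = 0.625 kg/s * 27849 kJ/kg * 0.922 = 16048 kW

16048 kW


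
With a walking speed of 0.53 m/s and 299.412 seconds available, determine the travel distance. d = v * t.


d = 0.53 * 299.412 = 158.69 m

158.69 m


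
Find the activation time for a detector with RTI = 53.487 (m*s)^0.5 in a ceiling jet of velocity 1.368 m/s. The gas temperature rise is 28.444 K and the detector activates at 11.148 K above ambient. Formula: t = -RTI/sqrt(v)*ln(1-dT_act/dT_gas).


dT_act/dT_gas = 0.39193
ln(1 - 0.39193) = -0.49746
t = -53.487 / sqrt(1.368) * -0.49746 = 22.749 s

22.749 s


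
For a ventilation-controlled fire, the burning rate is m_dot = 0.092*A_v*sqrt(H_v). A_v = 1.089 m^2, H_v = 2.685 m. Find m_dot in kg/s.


sqrt(H_v) = 1.6386
m_dot = 0.092 * 1.089 * 1.6386 = 0.16417 kg/s

0.16417 kg/s


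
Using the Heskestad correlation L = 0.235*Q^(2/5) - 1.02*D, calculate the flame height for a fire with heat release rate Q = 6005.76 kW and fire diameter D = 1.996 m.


Q^(2/5) = 32.466
0.235 * Q^(2/5) = 7.6295
1.02 * D = 2.0359
L = 5.5936 m

5.5936 m


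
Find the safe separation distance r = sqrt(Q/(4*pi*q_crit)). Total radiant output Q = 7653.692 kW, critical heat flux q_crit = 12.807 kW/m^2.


4*pi*q_crit = 160.94
Q/(4*pi*q_crit) = 47.557
r = sqrt(47.557) = 6.8962 m

6.8962 m


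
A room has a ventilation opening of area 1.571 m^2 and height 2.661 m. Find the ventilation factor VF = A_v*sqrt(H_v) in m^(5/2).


sqrt(H_v) = 1.6313
VF = 1.571 * 1.6313 = 2.5627 m^(5/2)

2.5627 m^(5/2)


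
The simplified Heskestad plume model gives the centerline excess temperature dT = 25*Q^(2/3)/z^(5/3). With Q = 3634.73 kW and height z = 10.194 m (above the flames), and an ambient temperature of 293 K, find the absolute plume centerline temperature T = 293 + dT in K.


Q^(2/3) = 236.40
z^(5/3) = 47.926
dT = 25 * 236.40 / 47.926 = 123.31 K
T = 293 + 123.31 = 416.31 K

416.31 K


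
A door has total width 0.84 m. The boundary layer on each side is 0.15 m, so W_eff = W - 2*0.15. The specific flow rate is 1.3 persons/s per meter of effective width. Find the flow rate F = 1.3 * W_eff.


W_eff = 0.84 - 0.30 = 0.54 m
F = 1.3 * 0.54 = 0.702 persons/s

0.702 persons/s


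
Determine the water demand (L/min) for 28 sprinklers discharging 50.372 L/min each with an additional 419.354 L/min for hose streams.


Sprinkler demand = 28 * 50.372 = 1410.416 L/min
Total = 1410.416 + 419.354 = 1829.77 L/min

1829.77 L/min


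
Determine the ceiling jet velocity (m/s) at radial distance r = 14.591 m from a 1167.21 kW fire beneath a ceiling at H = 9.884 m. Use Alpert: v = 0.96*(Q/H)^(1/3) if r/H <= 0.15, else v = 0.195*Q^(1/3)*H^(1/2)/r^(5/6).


r/H = 14.591 / 9.884 = 1.4762
r/H > 0.15, so v = 0.195*Q^(1/3)*H^(1/2)/r^(5/6)
Q^(1/3) = 10.529
H^(1/2) = 3.1439
r^(5/6) = 9.3341
v = 0.195 * 10.529 * 3.1439 / 9.3341 = 0.69153 m/s

0.69153 m/s


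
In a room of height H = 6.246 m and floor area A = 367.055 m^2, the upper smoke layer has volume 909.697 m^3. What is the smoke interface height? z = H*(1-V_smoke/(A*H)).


V/(A*H) = 0.39679
1 - 0.39679 = 0.60321
z = 6.246 * 0.60321 = 3.7676 m

3.7676 m


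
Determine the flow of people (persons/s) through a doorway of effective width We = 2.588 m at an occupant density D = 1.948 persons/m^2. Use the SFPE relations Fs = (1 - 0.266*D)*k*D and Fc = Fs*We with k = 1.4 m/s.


1 - 0.266*D = 1 - 0.266*1.948 = 0.48183
Fs = 0.48183 * 1.4 * 1.948 = 1.3141 persons/(s*m)
Fc = 1.3141 * 2.588 = 3.4008 persons/s

3.4008 persons/s


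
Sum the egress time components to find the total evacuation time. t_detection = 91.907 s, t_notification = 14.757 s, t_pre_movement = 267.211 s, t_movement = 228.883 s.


Total = 91.907 + 14.757 + 267.211 + 228.883 = 602.758 s

602.758 s


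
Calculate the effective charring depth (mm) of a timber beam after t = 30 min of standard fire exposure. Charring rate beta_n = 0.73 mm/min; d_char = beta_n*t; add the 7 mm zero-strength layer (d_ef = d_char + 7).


d_char = 0.73 * 30 = 21.9 mm
d_ef = 21.9 + 1.0*7 = 28.9 mm

28.9 mm


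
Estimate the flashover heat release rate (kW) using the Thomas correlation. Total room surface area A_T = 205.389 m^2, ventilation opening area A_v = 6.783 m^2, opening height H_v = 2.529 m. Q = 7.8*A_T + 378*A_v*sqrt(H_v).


7.8*A_T = 1602.0
sqrt(H_v) = 1.5903
378*A_v*sqrt(H_v) = 4077.4
Q = 1602.0 + 4077.4 = 5679.5 kW

5679.5 kW


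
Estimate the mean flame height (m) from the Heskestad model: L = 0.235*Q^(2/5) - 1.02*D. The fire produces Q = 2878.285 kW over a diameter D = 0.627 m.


Q^(2/5) = 24.191
0.235 * Q^(2/5) = 5.6849
1.02 * D = 0.63954
L = 5.0453 m

5.0453 m


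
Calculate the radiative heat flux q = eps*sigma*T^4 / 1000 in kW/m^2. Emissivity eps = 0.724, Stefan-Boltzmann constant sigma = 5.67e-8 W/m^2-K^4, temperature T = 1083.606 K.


T^4 = 1.3788e+12
q = 0.724 * 5.67e-8 * 1.3788e+12 / 1000 = 56.599 kW/m^2

56.599 kW/m^2


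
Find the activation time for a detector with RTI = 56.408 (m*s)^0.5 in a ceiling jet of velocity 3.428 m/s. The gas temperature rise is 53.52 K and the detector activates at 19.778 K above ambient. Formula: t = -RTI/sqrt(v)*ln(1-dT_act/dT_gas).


dT_act/dT_gas = 0.36954
ln(1 - 0.36954) = -0.46131
t = -56.408 / sqrt(3.428) * -0.46131 = 14.054 s

14.054 s


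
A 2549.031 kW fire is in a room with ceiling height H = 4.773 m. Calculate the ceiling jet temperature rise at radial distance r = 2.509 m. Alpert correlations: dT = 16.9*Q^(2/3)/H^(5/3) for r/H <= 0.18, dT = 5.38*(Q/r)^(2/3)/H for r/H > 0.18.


r/H = 2.509 / 4.773 = 0.52567
r/H > 0.18, so dT = 5.38*(Q/r)^(2/3)/H
Q/r = 1016.0
(Q/r)^(2/3) = 101.06
dT = 5.38 * 101.06 / 4.773 = 113.91 K

113.91 K


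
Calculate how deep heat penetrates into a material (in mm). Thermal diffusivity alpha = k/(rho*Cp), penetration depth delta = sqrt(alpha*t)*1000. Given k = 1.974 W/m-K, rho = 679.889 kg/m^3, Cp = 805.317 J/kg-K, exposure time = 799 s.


alpha = 1.974 / (679.889 * 805.317) = 3.6053e-06 m^2/s
alpha * t = 0.0028806
delta = sqrt(0.0028806) * 1000 = 53.672 mm

53.672 mm


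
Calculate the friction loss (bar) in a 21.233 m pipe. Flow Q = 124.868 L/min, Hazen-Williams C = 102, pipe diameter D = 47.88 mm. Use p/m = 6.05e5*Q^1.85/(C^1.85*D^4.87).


Q^1.85 = 7558.5
C^1.85 = 5198.9
D^4.87 = 1.5218e+08
p/m = 0.0057800 bar/m
p_total = 0.0057800 * 21.233 = 0.12273 bar

0.12273 bar


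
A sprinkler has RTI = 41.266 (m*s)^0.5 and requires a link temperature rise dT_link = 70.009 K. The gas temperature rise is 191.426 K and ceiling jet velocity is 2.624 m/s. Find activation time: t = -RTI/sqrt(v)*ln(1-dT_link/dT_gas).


dT_link/dT_gas = 0.36572
ln(1 - 0.36572) = -0.45527
t = -41.266 / sqrt(2.624) * -0.45527 = 11.598 s

11.598 s


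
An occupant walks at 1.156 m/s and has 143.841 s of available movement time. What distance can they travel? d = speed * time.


d = 1.156 * 143.841 = 166.28 m

166.28 m


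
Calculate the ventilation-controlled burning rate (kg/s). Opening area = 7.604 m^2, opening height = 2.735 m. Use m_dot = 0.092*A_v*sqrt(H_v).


sqrt(H_v) = 1.6538
m_dot = 0.092 * 7.604 * 1.6538 = 1.1569 kg/s

1.1569 kg/s


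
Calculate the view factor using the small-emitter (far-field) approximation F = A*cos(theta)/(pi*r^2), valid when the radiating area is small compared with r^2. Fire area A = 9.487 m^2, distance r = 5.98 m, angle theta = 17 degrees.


cos(17 deg) = 0.95630
pi*r^2 = 112.34
F = 9.487 * 0.95630 / 112.34 = 0.080756

0.080756


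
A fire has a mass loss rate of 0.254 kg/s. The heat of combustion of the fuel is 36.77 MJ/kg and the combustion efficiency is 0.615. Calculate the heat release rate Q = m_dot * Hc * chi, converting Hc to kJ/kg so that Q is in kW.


Hc = 36.77 MJ/kg = 36.77 * 1000 kJ/kg = 36770 kJ/kg
Q = 0.254 kg/s * 36770 kJ/kg * 0.615 = 5743.8 kW

5743.8 kW


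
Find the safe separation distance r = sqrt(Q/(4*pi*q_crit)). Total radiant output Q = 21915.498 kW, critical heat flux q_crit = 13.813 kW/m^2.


4*pi*q_crit = 173.58
Q/(4*pi*q_crit) = 126.26
r = sqrt(126.26) = 11.236 m

11.236 m


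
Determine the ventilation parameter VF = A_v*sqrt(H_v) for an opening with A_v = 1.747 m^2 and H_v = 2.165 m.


sqrt(H_v) = 1.4714
VF = 1.747 * 1.4714 = 2.5705 m^(5/2)

2.5705 m^(5/2)


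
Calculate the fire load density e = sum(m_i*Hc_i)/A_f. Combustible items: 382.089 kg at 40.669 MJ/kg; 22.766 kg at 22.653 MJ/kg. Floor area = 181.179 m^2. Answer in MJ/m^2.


Total energy = 382.089*40.669 + 22.766*22.653
= 15539.18 + 515.7182
= 16054.90 MJ
e = 16054.90 / 181.179 = 88.613 MJ/m^2

88.613 MJ/m^2


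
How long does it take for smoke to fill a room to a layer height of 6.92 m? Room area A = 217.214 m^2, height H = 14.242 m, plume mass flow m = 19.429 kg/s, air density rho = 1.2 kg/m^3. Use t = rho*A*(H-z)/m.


H - z = 7.322 m
t = 1.2 * 217.214 * 7.322 / 19.429 = 98.231 s

98.231 s


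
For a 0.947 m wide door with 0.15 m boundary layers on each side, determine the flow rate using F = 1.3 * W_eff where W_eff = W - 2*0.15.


W_eff = 0.947 - 0.30 = 0.647 m
F = 1.3 * 0.647 = 0.84110 persons/s

0.84110 persons/s


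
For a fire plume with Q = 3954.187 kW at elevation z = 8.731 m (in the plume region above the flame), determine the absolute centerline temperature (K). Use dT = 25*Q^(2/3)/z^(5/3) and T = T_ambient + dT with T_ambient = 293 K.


Q^(2/3) = 250.06
z^(5/3) = 37.020
dT = 25 * 250.06 / 37.020 = 168.86 K
T = 293 + 168.86 = 461.86 K

461.86 K


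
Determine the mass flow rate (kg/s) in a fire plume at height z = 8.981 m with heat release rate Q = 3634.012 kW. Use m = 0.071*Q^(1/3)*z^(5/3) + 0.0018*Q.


Q^(1/3) = 15.374
z^(5/3) = 38.804
First term = 0.071 * 15.374 * 38.804 = 42.357
Second term = 0.0018 * 3634.012 = 6.5412
m = 48.899 kg/s

48.899 kg/s


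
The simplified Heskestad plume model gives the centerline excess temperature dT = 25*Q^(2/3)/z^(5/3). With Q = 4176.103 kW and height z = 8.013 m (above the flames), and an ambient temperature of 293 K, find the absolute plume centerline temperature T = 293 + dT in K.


Q^(2/3) = 259.33
z^(5/3) = 32.087
dT = 25 * 259.33 / 32.087 = 202.05 K
T = 293 + 202.05 = 495.05 K

495.05 K


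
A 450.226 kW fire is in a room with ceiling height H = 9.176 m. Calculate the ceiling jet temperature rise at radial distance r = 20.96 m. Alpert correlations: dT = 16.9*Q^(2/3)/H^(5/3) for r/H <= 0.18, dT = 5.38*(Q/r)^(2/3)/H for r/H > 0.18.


r/H = 20.96 / 9.176 = 2.2842
r/H > 0.18, so dT = 5.38*(Q/r)^(2/3)/H
Q/r = 21.480
(Q/r)^(2/3) = 7.7273
dT = 5.38 * 7.7273 / 9.176 = 4.5306 K

4.5306 K


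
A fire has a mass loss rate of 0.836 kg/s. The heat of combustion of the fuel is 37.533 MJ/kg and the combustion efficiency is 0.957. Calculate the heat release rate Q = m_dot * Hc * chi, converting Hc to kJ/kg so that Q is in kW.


Hc = 37.533 MJ/kg = 37.533 * 1000 kJ/kg = 37533 kJ/kg
Q = 0.836 kg/s * 37533 kJ/kg * 0.957 = 30028 kW

30028 kW


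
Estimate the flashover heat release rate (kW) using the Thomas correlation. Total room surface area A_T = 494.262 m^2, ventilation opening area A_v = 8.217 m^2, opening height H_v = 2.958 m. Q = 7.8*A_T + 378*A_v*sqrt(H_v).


7.8*A_T = 3855.2
sqrt(H_v) = 1.7199
378*A_v*sqrt(H_v) = 5342.0
Q = 3855.2 + 5342.0 = 9197.2 kW

9197.2 kW


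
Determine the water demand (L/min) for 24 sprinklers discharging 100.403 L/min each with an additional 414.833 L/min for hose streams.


Sprinkler demand = 24 * 100.403 = 2409.672 L/min
Total = 2409.672 + 414.833 = 2824.505 L/min

2824.505 L/min


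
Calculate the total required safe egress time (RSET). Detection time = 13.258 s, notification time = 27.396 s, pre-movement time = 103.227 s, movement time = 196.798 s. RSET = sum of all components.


Total = 13.258 + 27.396 + 103.227 + 196.798 = 340.679 s

340.679 s


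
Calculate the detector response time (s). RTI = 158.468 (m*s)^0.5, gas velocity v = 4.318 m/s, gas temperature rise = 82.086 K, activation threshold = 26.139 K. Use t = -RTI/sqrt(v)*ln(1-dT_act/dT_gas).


dT_act/dT_gas = 0.31843
ln(1 - 0.31843) = -0.38336
t = -158.468 / sqrt(4.318) * -0.38336 = 29.235 s

29.235 s


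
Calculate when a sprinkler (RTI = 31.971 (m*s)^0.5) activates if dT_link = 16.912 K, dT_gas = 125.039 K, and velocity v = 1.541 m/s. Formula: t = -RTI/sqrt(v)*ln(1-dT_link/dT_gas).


dT_link/dT_gas = 0.13525
ln(1 - 0.13525) = -0.14532
t = -31.971 / sqrt(1.541) * -0.14532 = 3.7426 s

3.7426 s


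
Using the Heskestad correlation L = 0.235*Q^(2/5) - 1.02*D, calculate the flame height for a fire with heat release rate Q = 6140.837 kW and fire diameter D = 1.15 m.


Q^(2/5) = 32.756
0.235 * Q^(2/5) = 7.6977
1.02 * D = 1.173
L = 6.5247 m

6.5247 m


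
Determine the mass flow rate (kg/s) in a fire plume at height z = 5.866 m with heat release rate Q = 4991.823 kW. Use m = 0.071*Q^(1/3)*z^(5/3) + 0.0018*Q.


Q^(1/3) = 17.090
z^(5/3) = 19.080
First term = 0.071 * 17.090 * 19.080 = 23.152
Second term = 0.0018 * 4991.823 = 8.9853
m = 32.137 kg/s

32.137 kg/s


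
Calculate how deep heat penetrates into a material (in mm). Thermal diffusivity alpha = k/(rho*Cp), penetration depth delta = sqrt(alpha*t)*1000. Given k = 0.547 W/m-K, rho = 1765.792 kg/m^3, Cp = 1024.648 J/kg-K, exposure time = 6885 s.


alpha = 0.547 / (1765.792 * 1024.648) = 3.0232e-07 m^2/s
alpha * t = 0.0020815
delta = sqrt(0.0020815) * 1000 = 45.623 mm

45.623 mm


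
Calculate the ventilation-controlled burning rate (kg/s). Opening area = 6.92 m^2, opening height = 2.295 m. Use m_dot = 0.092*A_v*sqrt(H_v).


sqrt(H_v) = 1.5149
m_dot = 0.092 * 6.92 * 1.5149 = 0.96446 kg/s

0.96446 kg/s


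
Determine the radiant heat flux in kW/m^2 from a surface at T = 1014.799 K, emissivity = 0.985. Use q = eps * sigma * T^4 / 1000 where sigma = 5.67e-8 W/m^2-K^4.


T^4 = 1.0605e+12
q = 0.985 * 5.67e-8 * 1.0605e+12 / 1000 = 59.230 kW/m^2

59.230 kW/m^2


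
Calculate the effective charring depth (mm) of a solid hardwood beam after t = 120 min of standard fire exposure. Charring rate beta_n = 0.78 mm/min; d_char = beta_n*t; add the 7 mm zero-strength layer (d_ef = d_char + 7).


d_char = 0.78 * 120 = 93.6 mm
d_ef = 93.6 + 1.0*7 = 100.6 mm

100.6 mm


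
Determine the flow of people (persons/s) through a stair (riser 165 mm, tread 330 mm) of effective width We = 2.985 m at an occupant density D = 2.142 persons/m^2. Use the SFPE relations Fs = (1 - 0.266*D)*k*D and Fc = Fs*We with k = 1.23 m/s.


1 - 0.266*D = 1 - 0.266*2.142 = 0.43023
Fs = 0.43023 * 1.23 * 2.142 = 1.1335 persons/(s*m)
Fc = 1.1335 * 2.985 = 3.3835 persons/s

3.3835 persons/s


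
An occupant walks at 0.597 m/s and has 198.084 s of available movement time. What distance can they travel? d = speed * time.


d = 0.597 * 198.084 = 118.26 m

118.26 m


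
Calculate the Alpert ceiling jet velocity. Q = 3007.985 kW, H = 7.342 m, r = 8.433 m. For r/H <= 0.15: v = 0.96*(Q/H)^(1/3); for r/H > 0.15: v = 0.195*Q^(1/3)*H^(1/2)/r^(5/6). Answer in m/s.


r/H = 8.433 / 7.342 = 1.1486
r/H > 0.15, so v = 0.195*Q^(1/3)*H^(1/2)/r^(5/6)
Q^(1/3) = 14.435
H^(1/2) = 2.7096
r^(5/6) = 5.9109
v = 0.195 * 14.435 * 2.7096 / 5.9109 = 1.2904 m/s

1.2904 m/s


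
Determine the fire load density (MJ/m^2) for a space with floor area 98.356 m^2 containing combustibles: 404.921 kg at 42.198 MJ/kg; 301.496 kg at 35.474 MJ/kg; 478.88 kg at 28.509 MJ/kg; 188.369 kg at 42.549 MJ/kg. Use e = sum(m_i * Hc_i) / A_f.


Total energy = 404.921*42.198 + 301.496*35.474 + 478.88*28.509 + 188.369*42.549
= 17086.86 + 10695.27 + 13652.39 + 8014.913
= 49449.43 MJ
e = 49449.43 / 98.356 = 502.76 MJ/m^2

502.76 MJ/m^2


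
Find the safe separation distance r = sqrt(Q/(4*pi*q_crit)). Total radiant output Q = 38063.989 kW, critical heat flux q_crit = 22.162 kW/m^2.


4*pi*q_crit = 278.50
Q/(4*pi*q_crit) = 136.68
r = sqrt(136.68) = 11.691 m

11.691 m


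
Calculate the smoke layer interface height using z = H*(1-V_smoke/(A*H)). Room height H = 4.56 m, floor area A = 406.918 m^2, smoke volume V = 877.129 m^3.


V/(A*H) = 0.47271
1 - 0.47271 = 0.52729
z = 4.56 * 0.52729 = 2.4045 m

2.4045 m


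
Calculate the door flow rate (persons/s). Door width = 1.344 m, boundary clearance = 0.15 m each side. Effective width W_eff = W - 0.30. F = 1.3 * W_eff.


W_eff = 1.344 - 0.30 = 1.044 m
F = 1.3 * 1.044 = 1.3572 persons/s

1.3572 persons/s


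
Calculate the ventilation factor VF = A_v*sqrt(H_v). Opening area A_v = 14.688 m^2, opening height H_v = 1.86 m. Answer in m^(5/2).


sqrt(H_v) = 1.3638
VF = 14.688 * 1.3638 = 20.032 m^(5/2)

20.032 m^(5/2)


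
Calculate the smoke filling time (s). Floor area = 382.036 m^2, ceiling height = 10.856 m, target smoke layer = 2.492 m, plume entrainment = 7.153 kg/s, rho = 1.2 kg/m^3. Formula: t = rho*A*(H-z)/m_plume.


H - z = 8.364 m
t = 1.2 * 382.036 * 8.364 / 7.153 = 536.06 s

536.06 s


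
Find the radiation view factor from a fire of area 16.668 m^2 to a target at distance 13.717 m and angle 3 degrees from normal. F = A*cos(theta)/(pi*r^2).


cos(3 deg) = 0.99863
pi*r^2 = 591.11
F = 16.668 * 0.99863 / 591.11 = 0.028159

0.028159


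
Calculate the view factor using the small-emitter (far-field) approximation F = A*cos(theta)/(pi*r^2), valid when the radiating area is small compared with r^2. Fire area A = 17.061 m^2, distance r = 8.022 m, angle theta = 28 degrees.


cos(28 deg) = 0.88295
pi*r^2 = 202.17
F = 17.061 * 0.88295 / 202.17 = 0.074512

0.074512


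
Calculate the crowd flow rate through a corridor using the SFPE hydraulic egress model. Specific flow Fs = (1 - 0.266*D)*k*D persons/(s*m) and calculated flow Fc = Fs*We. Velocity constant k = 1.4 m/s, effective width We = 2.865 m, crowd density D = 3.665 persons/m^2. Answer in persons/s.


1 - 0.266*D = 1 - 0.266*3.665 = 0.025110
Fs = 0.025110 * 1.4 * 3.665 = 0.12884 persons/(s*m)
Fc = 0.12884 * 2.865 = 0.36912 persons/s

0.36912 persons/s


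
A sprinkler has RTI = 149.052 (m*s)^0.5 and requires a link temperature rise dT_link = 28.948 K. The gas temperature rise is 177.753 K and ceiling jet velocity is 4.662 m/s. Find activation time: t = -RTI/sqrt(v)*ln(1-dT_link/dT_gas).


dT_link/dT_gas = 0.16286
ln(1 - 0.16286) = -0.17776
t = -149.052 / sqrt(4.662) * -0.17776 = 12.271 s

12.271 s


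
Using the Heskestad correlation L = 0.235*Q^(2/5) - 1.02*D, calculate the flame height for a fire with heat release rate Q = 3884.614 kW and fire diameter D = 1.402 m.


Q^(2/5) = 27.273
0.235 * Q^(2/5) = 6.4092
1.02 * D = 1.4300
L = 4.9792 m

4.9792 m


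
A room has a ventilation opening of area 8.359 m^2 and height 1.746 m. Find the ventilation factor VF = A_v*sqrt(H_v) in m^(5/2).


sqrt(H_v) = 1.3214
VF = 8.359 * 1.3214 = 11.045 m^(5/2)

11.045 m^(5/2)


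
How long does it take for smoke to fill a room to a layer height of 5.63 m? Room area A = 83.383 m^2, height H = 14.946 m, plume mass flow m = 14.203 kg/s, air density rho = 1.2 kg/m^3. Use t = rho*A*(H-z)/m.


H - z = 9.316 m
t = 1.2 * 83.383 * 9.316 / 14.203 = 65.631 s

65.631 s


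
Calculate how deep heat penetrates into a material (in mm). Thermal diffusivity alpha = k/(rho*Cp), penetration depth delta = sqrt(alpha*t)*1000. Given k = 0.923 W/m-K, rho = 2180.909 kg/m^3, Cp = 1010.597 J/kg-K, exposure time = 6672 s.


alpha = 0.923 / (2180.909 * 1010.597) = 4.1878e-07 m^2/s
alpha * t = 0.0027941
delta = sqrt(0.0027941) * 1000 = 52.859 mm

52.859 mm


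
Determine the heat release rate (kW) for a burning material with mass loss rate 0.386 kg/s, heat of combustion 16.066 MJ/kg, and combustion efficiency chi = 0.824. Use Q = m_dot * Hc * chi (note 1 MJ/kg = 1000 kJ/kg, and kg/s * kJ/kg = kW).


Hc = 16.066 MJ/kg = 16.066 * 1000 kJ/kg = 16066 kJ/kg
Q = 0.386 kg/s * 16066 kJ/kg * 0.824 = 5110.0 kW

5110.0 kW


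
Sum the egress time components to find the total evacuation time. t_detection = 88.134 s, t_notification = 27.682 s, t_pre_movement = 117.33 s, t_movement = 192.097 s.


Total = 88.134 + 27.682 + 117.33 + 192.097 = 425.243 s

425.243 s


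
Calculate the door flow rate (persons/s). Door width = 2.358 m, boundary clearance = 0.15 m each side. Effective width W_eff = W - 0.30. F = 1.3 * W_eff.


W_eff = 2.358 - 0.30 = 2.058 m
F = 1.3 * 2.058 = 2.6754 persons/s

2.6754 persons/s


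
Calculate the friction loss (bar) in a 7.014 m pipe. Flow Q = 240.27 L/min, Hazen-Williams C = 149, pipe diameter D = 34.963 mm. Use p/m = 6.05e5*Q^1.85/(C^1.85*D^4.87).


Q^1.85 = 25368
C^1.85 = 10481
D^4.87 = 3.2914e+07
p/m = 0.044492 bar/m
p_total = 0.044492 * 7.014 = 0.31207 bar

0.31207 bar


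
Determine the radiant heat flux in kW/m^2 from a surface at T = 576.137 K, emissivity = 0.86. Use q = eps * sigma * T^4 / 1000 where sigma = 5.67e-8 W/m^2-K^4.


T^4 = 1.1018e+11
q = 0.86 * 5.67e-8 * 1.1018e+11 / 1000 = 5.3726 kW/m^2

5.3726 kW/m^2


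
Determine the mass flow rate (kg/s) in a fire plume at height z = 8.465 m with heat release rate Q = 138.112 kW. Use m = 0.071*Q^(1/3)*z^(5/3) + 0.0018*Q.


Q^(1/3) = 5.1690
z^(5/3) = 35.160
First term = 0.071 * 5.1690 * 35.160 = 12.904
Second term = 0.0018 * 138.112 = 0.24860
m = 13.152 kg/s

13.152 kg/s


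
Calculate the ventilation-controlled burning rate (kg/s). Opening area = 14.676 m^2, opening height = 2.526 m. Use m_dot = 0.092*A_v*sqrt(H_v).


sqrt(H_v) = 1.5893
m_dot = 0.092 * 14.676 * 1.5893 = 2.1459 kg/s

2.1459 kg/s


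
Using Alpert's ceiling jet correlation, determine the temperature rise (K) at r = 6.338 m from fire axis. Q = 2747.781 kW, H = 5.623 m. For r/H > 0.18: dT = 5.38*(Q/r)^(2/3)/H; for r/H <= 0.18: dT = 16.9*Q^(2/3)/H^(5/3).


r/H = 6.338 / 5.623 = 1.1272
r/H > 0.18, so dT = 5.38*(Q/r)^(2/3)/H
Q/r = 433.54
(Q/r)^(2/3) = 57.282
dT = 5.38 * 57.282 / 5.623 = 54.807 K

54.807 K


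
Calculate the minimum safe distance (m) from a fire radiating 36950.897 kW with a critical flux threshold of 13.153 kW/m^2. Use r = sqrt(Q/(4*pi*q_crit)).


4*pi*q_crit = 165.29
Q/(4*pi*q_crit) = 223.56
r = sqrt(223.56) = 14.952 m

14.952 m


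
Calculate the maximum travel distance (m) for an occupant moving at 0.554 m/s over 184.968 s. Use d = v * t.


d = 0.554 * 184.968 = 102.47 m

102.47 m


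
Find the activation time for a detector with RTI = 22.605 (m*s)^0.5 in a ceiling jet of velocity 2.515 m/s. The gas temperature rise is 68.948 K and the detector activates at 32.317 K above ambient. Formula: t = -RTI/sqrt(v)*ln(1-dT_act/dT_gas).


dT_act/dT_gas = 0.46872
ln(1 - 0.46872) = -0.63246
t = -22.605 / sqrt(2.515) * -0.63246 = 9.0150 s

9.0150 s


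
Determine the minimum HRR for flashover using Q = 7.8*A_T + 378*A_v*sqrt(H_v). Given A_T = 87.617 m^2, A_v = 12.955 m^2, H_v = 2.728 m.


7.8*A_T = 683.41
sqrt(H_v) = 1.6517
378*A_v*sqrt(H_v) = 8088.2
Q = 683.41 + 8088.2 = 8771.6 kW

8771.6 kW


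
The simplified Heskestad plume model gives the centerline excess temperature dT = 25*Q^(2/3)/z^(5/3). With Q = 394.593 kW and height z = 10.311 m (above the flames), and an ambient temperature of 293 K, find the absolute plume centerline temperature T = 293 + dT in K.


Q^(2/3) = 53.798
z^(5/3) = 48.847
dT = 25 * 53.798 / 48.847 = 27.534 K
T = 293 + 27.534 = 320.53 K

320.53 K


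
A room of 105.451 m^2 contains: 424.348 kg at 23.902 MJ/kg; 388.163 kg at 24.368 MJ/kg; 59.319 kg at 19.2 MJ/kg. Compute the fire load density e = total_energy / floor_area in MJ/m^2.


Total energy = 424.348*23.902 + 388.163*24.368 + 59.319*19.2
= 10142.77 + 9458.756 + 1138.925
= 20740.45 MJ
e = 20740.45 / 105.451 = 196.68 MJ/m^2

196.68 MJ/m^2


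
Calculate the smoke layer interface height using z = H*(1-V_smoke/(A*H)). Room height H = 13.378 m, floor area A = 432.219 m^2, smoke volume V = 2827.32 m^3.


V/(A*H) = 0.48897
1 - 0.48897 = 0.51103
z = 13.378 * 0.51103 = 6.8366 m

6.8366 m


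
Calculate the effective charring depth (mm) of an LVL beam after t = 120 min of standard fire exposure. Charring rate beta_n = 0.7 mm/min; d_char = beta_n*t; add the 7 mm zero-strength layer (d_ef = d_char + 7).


d_char = 0.7 * 120 = 84 mm
d_ef = 84 + 1.0*7 = 91 mm

91 mm


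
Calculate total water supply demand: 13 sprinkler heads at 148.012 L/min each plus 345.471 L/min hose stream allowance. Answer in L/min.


Sprinkler demand = 13 * 148.012 = 1924.156 L/min
Total = 1924.156 + 345.471 = 2269.627 L/min

2269.627 L/min


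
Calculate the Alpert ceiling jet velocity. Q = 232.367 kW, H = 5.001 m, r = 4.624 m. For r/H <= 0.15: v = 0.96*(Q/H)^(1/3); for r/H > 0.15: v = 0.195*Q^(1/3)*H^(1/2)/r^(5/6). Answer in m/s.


r/H = 4.624 / 5.001 = 0.92462
r/H > 0.15, so v = 0.195*Q^(1/3)*H^(1/2)/r^(5/6)
Q^(1/3) = 6.1479
H^(1/2) = 2.2363
r^(5/6) = 3.5825
v = 0.195 * 6.1479 * 2.2363 / 3.5825 = 0.74835 m/s

0.74835 m/s


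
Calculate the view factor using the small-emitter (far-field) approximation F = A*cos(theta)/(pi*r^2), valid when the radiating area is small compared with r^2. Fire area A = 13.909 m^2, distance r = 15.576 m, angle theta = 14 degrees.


cos(14 deg) = 0.97030
pi*r^2 = 762.19
F = 13.909 * 0.97030 / 762.19 = 0.017707

0.017707


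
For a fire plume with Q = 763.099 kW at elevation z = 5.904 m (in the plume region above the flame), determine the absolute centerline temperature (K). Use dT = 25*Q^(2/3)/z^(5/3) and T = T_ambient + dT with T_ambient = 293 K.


Q^(2/3) = 83.507
z^(5/3) = 19.286
dT = 25 * 83.507 / 19.286 = 108.25 K
T = 293 + 108.25 = 401.25 K

401.25 K


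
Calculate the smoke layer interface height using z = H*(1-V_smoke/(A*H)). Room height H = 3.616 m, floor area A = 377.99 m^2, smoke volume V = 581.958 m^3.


V/(A*H) = 0.42578
1 - 0.42578 = 0.57422
z = 3.616 * 0.57422 = 2.0764 m

2.0764 m


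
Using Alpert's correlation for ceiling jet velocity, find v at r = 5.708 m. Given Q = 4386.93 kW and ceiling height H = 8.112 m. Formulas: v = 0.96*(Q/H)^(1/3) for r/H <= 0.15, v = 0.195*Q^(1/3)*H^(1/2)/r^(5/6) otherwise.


r/H = 5.708 / 8.112 = 0.70365
r/H > 0.15, so v = 0.195*Q^(1/3)*H^(1/2)/r^(5/6)
Q^(1/3) = 16.370
H^(1/2) = 2.8482
r^(5/6) = 4.2698
v = 0.195 * 16.370 * 2.8482 / 4.2698 = 2.1294 m/s

2.1294 m/s


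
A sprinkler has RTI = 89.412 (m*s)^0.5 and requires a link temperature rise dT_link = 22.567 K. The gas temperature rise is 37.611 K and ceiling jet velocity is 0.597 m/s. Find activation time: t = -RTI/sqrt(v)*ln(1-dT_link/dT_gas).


dT_link/dT_gas = 0.60001
ln(1 - 0.60001) = -0.91632
t = -89.412 / sqrt(0.597) * -0.91632 = 106.04 s

106.04 s


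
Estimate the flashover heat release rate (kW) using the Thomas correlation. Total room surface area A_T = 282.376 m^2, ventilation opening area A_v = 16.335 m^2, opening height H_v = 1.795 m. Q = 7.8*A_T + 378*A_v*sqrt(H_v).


7.8*A_T = 2202.5
sqrt(H_v) = 1.3398
378*A_v*sqrt(H_v) = 8272.6
Q = 2202.5 + 8272.6 = 10475 kW

10475 kW


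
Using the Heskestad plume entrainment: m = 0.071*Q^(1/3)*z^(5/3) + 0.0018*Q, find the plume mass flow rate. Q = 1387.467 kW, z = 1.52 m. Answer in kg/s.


Q^(1/3) = 11.153
z^(5/3) = 2.0094
First term = 0.071 * 11.153 * 2.0094 = 1.5913
Second term = 0.0018 * 1387.467 = 2.4974
m = 4.0887 kg/s

4.0887 kg/s


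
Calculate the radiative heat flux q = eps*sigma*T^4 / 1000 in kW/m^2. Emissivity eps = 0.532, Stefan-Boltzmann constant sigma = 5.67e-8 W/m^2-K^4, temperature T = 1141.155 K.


T^4 = 1.6958e+12
q = 0.532 * 5.67e-8 * 1.6958e+12 / 1000 = 51.153 kW/m^2

51.153 kW/m^2


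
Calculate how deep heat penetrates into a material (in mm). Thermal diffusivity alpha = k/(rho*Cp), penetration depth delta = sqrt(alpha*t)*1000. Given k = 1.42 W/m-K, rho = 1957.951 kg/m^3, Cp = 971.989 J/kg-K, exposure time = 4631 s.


alpha = 1.42 / (1957.951 * 971.989) = 7.4615e-07 m^2/s
alpha * t = 0.0034554
delta = sqrt(0.0034554) * 1000 = 58.783 mm

58.783 mm


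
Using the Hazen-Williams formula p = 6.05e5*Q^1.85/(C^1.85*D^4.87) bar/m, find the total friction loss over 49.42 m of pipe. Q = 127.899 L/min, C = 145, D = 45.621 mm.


Q^1.85 = 7901.4
C^1.85 = 9966.2
D^4.87 = 1.2026e+08
p/m = 0.0039884 bar/m
p_total = 0.0039884 * 49.42 = 0.19711 bar

0.19711 bar


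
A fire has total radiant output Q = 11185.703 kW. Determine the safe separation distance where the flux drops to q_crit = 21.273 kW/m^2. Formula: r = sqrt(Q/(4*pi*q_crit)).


4*pi*q_crit = 267.32
Q/(4*pi*q_crit) = 41.843
r = sqrt(41.843) = 6.4686 m

6.4686 m


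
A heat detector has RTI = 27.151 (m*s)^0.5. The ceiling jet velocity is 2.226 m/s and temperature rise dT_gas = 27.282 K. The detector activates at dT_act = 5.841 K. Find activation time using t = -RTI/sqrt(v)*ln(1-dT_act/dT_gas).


dT_act/dT_gas = 0.21410
ln(1 - 0.21410) = -0.24092
t = -27.151 / sqrt(2.226) * -0.24092 = 4.3843 s

4.3843 s


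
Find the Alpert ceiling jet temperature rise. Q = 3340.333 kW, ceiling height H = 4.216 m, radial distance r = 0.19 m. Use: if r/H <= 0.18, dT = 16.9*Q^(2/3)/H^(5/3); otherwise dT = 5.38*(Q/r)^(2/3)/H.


r/H = 0.19 / 4.216 = 0.045066
r/H <= 0.18, so dT = 16.9*Q^(2/3)/H^(5/3)
Q^(2/3) = 223.46
H^(5/3) = 11.003
dT = 16.9 * 223.46 / 11.003 = 343.22 K

343.22 K


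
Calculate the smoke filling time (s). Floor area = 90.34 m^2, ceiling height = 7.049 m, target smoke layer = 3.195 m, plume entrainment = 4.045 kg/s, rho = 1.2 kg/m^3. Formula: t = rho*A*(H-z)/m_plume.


H - z = 3.854 m
t = 1.2 * 90.34 * 3.854 / 4.045 = 103.29 s

103.29 s


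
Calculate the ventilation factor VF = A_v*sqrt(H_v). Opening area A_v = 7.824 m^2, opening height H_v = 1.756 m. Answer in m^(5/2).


sqrt(H_v) = 1.3251
VF = 7.824 * 1.3251 = 10.368 m^(5/2)

10.368 m^(5/2)


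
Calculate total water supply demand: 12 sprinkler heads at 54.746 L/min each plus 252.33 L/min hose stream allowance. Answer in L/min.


Sprinkler demand = 12 * 54.746 = 656.952 L/min
Total = 656.952 + 252.33 = 909.282 L/min

909.282 L/min


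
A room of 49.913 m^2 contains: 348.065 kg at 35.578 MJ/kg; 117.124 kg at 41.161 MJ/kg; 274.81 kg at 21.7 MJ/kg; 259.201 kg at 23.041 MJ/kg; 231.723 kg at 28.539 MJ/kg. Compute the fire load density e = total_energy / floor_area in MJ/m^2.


Total energy = 348.065*35.578 + 117.124*41.161 + 274.81*21.7 + 259.201*23.041 + 231.723*28.539
= 12383.46 + 4820.941 + 5963.377 + 5972.250 + 6613.143
= 35753.17 MJ
e = 35753.17 / 49.913 = 716.31 MJ/m^2

716.31 MJ/m^2


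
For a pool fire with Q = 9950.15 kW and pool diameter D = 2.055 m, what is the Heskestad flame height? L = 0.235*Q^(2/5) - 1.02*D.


Q^(2/5) = 39.731
0.235 * Q^(2/5) = 9.3368
1.02 * D = 2.0961
L = 7.2407 m

7.2407 m


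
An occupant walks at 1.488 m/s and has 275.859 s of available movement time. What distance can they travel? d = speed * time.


d = 1.488 * 275.859 = 410.48 m

410.48 m


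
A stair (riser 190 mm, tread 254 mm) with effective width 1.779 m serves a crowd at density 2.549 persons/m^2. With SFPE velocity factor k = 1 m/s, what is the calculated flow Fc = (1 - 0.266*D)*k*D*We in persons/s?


1 - 0.266*D = 1 - 0.266*2.549 = 0.32197
Fs = 0.32197 * 1 * 2.549 = 0.82069 persons/(s*m)
Fc = 0.82069 * 1.779 = 1.4600 persons/s

1.4600 persons/s


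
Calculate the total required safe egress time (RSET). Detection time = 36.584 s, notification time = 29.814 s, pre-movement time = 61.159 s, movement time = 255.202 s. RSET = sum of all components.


Total = 36.584 + 29.814 + 61.159 + 255.202 = 382.759 s

382.759 s


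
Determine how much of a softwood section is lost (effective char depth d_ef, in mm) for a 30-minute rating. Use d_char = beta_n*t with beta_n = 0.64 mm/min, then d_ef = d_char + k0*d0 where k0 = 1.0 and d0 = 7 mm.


d_char = 0.64 * 30 = 19.2 mm
d_ef = 19.2 + 1.0*7 = 26.2 mm

26.2 mm
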